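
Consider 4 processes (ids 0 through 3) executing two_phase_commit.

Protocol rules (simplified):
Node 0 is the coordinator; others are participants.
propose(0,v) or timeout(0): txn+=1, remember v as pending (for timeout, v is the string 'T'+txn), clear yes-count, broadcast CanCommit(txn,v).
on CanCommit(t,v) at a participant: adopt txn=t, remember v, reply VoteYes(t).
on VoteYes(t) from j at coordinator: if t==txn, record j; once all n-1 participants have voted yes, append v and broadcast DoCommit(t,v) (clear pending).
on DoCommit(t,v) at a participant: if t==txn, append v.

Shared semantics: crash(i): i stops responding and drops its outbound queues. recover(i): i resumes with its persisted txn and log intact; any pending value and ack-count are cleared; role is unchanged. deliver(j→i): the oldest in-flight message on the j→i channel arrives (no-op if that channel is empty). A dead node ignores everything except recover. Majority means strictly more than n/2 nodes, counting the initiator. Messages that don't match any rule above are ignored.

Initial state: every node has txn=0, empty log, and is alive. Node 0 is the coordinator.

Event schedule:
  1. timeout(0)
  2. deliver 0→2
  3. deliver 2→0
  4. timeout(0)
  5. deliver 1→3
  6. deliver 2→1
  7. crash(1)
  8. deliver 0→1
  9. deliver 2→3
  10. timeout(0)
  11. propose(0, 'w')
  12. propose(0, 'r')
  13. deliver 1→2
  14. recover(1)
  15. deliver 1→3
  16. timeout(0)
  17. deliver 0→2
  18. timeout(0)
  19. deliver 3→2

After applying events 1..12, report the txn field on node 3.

after 1 — timeout(0): n0:coor/t1/[-]
after 2 — deliver 0→2: n2:part/t1/[-]
after 3 — deliver 2→0: ·
after 4 — timeout(0): n0:coor/t2/[-]
after 5 — deliver 1→3: ·
after 6 — deliver 2→1: ·
after 7 — crash(1): n1:✗part/t0/[-]
after 8 — deliver 0→1: ·
after 9 — deliver 2→3: ·
after 10 — timeout(0): n0:coor/t3/[-]
after 11 — propose(0,'w'): n0:coor/t4/[-]
after 12 — propose(0,'r'): n0:coor/t5/[-]

0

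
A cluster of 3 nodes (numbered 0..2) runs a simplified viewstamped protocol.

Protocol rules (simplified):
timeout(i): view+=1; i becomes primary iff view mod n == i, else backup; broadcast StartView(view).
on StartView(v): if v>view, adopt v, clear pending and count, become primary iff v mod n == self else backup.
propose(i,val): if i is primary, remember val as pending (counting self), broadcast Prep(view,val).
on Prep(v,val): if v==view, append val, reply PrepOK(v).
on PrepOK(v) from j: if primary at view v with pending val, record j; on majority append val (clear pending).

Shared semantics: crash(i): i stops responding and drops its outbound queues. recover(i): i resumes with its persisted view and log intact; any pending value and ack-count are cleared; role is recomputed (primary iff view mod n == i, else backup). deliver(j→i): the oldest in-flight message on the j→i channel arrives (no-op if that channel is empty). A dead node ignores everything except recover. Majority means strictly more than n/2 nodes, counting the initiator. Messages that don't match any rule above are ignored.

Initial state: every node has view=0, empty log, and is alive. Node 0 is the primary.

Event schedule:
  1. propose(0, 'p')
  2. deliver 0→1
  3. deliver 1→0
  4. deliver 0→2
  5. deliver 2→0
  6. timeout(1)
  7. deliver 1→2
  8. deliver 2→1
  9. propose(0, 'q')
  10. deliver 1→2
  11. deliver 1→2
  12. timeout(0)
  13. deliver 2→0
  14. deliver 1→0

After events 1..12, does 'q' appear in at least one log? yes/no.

no

[1] propose(0,'p') → ∅
[2] deliver 0→1 → N1(back v0 [p])
[3] deliver 1→0 → N0(prim v0 [p])
[4] deliver 0→2 → N2(back v0 [p])
[5] deliver 2→0 → ∅
[6] timeout(1) → N1(prim v1 [p])
[7] deliver 1→2 → N2(back v1 [p])
[8] deliver 2→1 → ∅
[9] propose(0,'q') → ∅
[10] deliver 1→2 → ∅
[11] deliver 1→2 → ∅
[12] timeout(0) → N0(back v1 [p])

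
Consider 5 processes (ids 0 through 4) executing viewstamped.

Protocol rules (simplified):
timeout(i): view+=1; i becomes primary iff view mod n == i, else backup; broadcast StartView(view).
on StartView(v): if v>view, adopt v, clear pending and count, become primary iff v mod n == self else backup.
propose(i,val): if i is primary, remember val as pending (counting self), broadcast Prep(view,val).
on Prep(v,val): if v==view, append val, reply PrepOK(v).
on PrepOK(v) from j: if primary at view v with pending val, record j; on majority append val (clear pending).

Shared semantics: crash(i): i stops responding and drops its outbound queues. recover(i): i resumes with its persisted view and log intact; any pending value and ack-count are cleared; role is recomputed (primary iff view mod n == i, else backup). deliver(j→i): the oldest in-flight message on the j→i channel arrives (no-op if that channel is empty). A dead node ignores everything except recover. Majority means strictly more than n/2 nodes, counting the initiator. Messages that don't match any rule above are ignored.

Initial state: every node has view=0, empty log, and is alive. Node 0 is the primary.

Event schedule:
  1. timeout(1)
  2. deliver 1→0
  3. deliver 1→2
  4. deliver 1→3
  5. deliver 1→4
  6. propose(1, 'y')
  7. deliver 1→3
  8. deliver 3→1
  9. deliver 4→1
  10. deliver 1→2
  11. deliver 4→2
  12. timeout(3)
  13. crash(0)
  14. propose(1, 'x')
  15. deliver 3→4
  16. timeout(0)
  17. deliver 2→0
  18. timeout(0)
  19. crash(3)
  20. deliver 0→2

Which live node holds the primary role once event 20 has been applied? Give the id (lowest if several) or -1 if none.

1

after 1 — timeout(1): n1:prim/v1/[-]
after 2 — deliver 1→0: n0:back/v1/[-]
after 3 — deliver 1→2: n2:back/v1/[-]
after 4 — deliver 1→3: n3:back/v1/[-]
after 5 — deliver 1→4: n4:back/v1/[-]
after 6 — propose(1,'y'): ·
after 7 — deliver 1→3: n3:back/v1/[y]
after 8 — deliver 3→1: ·
after 9 — deliver 4→1: ·
after 10 — deliver 1→2: n2:back/v1/[y]
after 11 — deliver 4→2: ·
after 12 — timeout(3): n3:back/v2/[y]
after 13 — crash(0): n0:✗back/v1/[-]
after 14 — propose(1,'x'): ·
after 15 — deliver 3→4: n4:back/v2/[-]
after 16 — timeout(0): ·
after 17 — deliver 2→0: ·
after 18 — timeout(0): ·
after 19 — crash(3): n3:✗back/v2/[y]
after 20 — deliver 0→2: ·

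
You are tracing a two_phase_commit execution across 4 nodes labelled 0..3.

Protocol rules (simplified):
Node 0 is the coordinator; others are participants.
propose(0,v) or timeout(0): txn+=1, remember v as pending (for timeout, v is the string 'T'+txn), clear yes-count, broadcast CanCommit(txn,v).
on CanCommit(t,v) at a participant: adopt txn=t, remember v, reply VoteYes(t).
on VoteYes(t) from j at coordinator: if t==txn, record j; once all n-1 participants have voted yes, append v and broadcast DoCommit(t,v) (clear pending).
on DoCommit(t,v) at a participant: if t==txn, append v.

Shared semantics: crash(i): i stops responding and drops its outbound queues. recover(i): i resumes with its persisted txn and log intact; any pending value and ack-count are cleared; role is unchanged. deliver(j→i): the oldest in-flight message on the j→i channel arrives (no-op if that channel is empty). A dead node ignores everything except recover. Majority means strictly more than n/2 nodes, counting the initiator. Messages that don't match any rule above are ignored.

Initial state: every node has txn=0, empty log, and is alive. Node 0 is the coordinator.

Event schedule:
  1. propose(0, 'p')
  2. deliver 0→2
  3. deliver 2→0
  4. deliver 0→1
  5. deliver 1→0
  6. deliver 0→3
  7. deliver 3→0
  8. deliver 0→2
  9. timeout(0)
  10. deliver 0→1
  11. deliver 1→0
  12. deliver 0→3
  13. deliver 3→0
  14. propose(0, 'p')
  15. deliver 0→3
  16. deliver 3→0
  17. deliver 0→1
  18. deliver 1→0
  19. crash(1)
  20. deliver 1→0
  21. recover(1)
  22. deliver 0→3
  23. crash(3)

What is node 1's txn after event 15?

after 1 — propose(0,'p'): n0:coor/t1/[-]
after 2 — deliver 0→2: n2:part/t1/[-]
after 3 — deliver 2→0: ·
after 4 — deliver 0→1: n1:part/t1/[-]
after 5 — deliver 1→0: ·
after 6 — deliver 0→3: n3:part/t1/[-]
after 7 — deliver 3→0: n0:coor/t1/[p]
after 8 — deliver 0→2: n2:part/t1/[p]
after 9 — timeout(0): n0:coor/t2/[p]
after 10 — deliver 0→1: n1:part/t1/[p]
after 11 — deliver 1→0: ·
after 12 — deliver 0→3: n3:part/t1/[p]
after 13 — deliver 3→0: ·
after 14 — propose(0,'p'): n0:coor/t3/[p]
after 15 — deliver 0→3: n3:part/t2/[p]

1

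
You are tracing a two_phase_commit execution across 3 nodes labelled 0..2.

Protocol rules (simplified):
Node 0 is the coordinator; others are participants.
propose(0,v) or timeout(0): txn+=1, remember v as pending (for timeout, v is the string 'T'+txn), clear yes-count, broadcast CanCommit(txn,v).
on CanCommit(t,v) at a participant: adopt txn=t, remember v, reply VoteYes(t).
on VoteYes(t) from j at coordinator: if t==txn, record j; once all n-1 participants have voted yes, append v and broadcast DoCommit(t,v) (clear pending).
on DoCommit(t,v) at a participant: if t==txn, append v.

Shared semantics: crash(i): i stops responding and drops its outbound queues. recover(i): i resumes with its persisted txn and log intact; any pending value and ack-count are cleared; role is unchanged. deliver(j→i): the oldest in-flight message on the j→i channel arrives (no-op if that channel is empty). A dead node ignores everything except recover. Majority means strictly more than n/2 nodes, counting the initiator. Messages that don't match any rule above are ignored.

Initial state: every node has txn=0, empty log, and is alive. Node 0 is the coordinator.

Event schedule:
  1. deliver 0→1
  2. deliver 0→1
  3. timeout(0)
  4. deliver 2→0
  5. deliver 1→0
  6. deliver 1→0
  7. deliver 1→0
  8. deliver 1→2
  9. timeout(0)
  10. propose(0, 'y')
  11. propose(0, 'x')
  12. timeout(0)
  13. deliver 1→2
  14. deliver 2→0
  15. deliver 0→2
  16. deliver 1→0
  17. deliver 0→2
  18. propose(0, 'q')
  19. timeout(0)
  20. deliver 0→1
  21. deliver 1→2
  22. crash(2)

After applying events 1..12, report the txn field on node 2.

0

after 1 — deliver 0→1: ·
after 2 — deliver 0→1: ·
after 3 — timeout(0): n0:coor/t1/[-]
after 4 — deliver 2→0: ·
after 5 — deliver 1→0: ·
after 6 — deliver 1→0: ·
after 7 — deliver 1→0: ·
after 8 — deliver 1→2: ·
after 9 — timeout(0): n0:coor/t2/[-]
after 10 — propose(0,'y'): n0:coor/t3/[-]
after 11 — propose(0,'x'): n0:coor/t4/[-]
after 12 — timeout(0): n0:coor/t5/[-]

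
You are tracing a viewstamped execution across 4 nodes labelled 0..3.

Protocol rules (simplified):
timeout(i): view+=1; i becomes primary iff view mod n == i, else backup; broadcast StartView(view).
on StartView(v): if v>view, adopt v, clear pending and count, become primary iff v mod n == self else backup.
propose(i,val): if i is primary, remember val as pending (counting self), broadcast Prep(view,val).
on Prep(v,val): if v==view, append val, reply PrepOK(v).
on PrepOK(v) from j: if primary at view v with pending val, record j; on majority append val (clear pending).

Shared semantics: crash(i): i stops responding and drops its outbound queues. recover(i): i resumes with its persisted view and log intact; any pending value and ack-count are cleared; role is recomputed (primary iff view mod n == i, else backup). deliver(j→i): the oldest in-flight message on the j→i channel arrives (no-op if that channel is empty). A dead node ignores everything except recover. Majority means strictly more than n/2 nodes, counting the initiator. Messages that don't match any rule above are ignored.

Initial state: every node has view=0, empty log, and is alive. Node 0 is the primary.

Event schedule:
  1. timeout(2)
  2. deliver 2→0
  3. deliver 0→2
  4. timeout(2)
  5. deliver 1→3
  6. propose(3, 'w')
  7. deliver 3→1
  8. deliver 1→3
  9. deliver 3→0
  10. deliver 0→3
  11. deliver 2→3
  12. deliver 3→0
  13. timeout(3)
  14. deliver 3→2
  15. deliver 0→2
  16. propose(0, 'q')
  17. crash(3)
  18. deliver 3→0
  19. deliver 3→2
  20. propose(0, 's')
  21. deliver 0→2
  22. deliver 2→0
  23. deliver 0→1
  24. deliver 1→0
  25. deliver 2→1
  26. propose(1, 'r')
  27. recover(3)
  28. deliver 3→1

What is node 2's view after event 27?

[1] timeout(2) → N2(back v1 [-])
[2] deliver 2→0 → N0(back v1 [-])
[3] deliver 0→2 → ∅
[4] timeout(2) → N2(prim v2 [-])
[5] deliver 1→3 → ∅
[6] propose(3,'w') → ∅
[7] deliver 3→1 → ∅
[8] deliver 1→3 → ∅
[9] deliver 3→0 → ∅
[10] deliver 0→3 → ∅
[11] deliver 2→3 → N3(back v1 [-])
[12] deliver 3→0 → ∅
[13] timeout(3) → N3(back v2 [-])
[14] deliver 3→2 → ∅
[15] deliver 0→2 → ∅
[16] propose(0,'q') → ∅
[17] crash(3) → N3(✗back v2 [-])
[18] deliver 3→0 → ∅
[19] deliver 3→2 → ∅
[20] propose(0,'s') → ∅
[21] deliver 0→2 → ∅
[22] deliver 2→0 → N0(back v2 [-])
[23] deliver 0→1 → ∅
[24] deliver 1→0 → ∅
[25] deliver 2→1 → N1(prim v1 [-])
[26] propose(1,'r') → ∅
[27] recover(3) → N3(back v2 [-])

2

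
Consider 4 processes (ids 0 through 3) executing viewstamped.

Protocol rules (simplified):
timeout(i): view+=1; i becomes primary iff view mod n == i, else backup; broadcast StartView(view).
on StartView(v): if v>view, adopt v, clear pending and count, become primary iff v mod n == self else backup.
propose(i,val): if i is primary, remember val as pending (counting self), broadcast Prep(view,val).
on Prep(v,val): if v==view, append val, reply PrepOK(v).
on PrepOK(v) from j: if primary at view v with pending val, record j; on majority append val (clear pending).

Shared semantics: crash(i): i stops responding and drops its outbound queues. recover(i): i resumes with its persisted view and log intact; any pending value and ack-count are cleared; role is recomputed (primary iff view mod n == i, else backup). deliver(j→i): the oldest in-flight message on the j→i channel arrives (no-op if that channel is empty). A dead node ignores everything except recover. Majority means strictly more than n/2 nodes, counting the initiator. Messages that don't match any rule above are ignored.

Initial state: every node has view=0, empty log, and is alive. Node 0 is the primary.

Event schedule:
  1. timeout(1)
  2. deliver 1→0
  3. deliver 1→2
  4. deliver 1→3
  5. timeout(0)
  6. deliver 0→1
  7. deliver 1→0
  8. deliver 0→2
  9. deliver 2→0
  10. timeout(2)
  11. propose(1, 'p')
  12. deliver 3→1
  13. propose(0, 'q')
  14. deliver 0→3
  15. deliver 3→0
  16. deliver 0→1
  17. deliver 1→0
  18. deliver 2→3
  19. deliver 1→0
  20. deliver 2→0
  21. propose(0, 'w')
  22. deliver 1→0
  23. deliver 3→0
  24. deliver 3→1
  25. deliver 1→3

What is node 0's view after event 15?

e1 timeout(1): 1[prim,v=1,-]
e2 deliver 1→0: 0[back,v=1,-]
e3 deliver 1→2: 2[back,v=1,-]
e4 deliver 1→3: 3[back,v=1,-]
e5 timeout(0): 0[back,v=2,-]
e6 deliver 0→1: 1[back,v=2,-]
e7 deliver 1→0: ·
e8 deliver 0→2: 2[prim,v=2,-]
e9 deliver 2→0: ·
e10 timeout(2): 2[back,v=3,-]
e11 propose(1,'p'): ·
e12 deliver 3→1: ·
e13 propose(0,'q'): ·
e14 deliver 0→3: 3[back,v=2,-]
e15 deliver 3→0: ·

2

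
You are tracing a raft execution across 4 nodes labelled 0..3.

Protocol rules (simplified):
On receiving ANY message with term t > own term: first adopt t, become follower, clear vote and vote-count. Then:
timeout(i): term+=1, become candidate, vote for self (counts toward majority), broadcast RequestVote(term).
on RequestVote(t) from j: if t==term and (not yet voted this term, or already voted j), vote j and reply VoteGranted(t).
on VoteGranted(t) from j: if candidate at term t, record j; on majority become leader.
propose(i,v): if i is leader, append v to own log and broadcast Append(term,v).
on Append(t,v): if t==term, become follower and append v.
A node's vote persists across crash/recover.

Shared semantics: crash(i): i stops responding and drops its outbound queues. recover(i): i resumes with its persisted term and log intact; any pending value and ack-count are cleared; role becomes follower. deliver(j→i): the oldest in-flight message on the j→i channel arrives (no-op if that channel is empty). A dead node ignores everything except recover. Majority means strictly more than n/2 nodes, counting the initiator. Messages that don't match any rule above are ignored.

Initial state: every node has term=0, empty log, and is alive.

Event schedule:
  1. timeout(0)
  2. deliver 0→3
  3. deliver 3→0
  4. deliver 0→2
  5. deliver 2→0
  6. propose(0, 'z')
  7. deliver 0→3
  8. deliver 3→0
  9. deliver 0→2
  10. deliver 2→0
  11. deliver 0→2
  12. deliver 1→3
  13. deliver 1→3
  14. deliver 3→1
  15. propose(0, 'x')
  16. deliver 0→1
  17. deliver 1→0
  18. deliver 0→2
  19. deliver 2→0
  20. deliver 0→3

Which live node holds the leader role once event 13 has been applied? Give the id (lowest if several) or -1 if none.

1. timeout(0):  <0:cand t1 ->
2. deliver 0→3:  <3:foll t1 ->
3. deliver 3→0:  nop
4. deliver 0→2:  <2:foll t1 ->
5. deliver 2→0:  <0:lead t1 ->
6. propose(0,'z'):  <0:lead t1 z>
7. deliver 0→3:  <3:foll t1 z>
8. deliver 3→0:  nop
9. deliver 0→2:  <2:foll t1 z>
10. deliver 2→0:  nop
11. deliver 0→2:  nop
12. deliver 1→3:  nop
13. deliver 1→3:  nop

0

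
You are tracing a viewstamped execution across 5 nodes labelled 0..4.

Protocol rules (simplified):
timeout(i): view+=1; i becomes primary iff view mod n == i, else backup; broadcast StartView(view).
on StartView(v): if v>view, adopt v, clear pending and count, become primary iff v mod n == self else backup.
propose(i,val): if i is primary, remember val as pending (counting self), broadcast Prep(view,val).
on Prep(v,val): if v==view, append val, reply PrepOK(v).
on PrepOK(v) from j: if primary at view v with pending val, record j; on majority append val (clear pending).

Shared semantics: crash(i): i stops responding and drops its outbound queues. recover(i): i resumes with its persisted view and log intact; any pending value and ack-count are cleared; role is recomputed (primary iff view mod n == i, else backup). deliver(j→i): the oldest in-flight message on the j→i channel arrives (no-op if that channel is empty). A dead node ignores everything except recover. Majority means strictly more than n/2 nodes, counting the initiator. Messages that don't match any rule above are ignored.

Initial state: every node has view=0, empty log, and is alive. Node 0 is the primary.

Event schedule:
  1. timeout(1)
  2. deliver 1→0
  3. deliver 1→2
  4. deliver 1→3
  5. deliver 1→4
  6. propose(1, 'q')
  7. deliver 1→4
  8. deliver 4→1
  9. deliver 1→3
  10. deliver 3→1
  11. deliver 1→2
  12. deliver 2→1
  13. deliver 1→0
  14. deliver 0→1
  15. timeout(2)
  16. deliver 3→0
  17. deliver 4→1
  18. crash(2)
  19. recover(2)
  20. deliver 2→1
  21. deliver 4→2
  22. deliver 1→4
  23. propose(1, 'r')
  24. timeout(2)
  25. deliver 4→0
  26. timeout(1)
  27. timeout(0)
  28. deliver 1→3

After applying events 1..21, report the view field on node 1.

1. timeout(1):  <1:prim v1 ->
2. deliver 1→0:  <0:back v1 ->
3. deliver 1→2:  <2:back v1 ->
4. deliver 1→3:  <3:back v1 ->
5. deliver 1→4:  <4:back v1 ->
6. propose(1,'q'):  nop
7. deliver 1→4:  <4:back v1 q>
8. deliver 4→1:  nop
9. deliver 1→3:  <3:back v1 q>
10. deliver 3→1:  <1:prim v1 q>
11. deliver 1→2:  <2:back v1 q>
12. deliver 2→1:  nop
13. deliver 1→0:  <0:back v1 q>
14. deliver 0→1:  nop
15. timeout(2):  <2:prim v2 q>
16. deliver 3→0:  nop
17. deliver 4→1:  nop
18. crash(2):  <2:✗prim v2 q>
19. recover(2):  <2:prim v2 q>
20. deliver 2→1:  nop
21. deliver 4→2:  nop

1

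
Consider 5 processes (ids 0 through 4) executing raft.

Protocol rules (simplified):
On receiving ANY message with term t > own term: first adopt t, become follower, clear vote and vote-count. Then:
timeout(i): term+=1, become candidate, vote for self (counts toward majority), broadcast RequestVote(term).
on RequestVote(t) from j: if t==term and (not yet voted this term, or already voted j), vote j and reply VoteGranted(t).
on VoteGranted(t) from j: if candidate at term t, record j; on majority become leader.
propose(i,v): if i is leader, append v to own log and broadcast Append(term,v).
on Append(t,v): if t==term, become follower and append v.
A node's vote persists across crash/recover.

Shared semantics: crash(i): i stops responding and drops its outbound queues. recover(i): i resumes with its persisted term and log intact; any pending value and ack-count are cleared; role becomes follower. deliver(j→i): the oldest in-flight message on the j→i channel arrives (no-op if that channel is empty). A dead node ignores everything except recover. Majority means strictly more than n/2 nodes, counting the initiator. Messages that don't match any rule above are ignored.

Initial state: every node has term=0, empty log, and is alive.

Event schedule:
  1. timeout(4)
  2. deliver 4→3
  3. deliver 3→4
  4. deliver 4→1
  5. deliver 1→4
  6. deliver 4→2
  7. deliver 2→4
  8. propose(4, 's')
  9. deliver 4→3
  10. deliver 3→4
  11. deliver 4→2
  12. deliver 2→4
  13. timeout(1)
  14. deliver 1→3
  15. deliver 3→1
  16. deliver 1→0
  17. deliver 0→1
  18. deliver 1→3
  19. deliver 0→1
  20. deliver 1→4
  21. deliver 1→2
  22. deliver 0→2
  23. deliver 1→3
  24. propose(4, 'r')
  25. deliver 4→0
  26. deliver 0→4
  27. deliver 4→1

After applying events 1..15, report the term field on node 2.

step 1 timeout(4): 4={cand,t=1,log=-}
step 2 deliver 4→3: 3={foll,t=1,log=-}
step 3 deliver 3→4: —
step 4 deliver 4→1: 1={foll,t=1,log=-}
step 5 deliver 1→4: 4={lead,t=1,log=-}
step 6 deliver 4→2: 2={foll,t=1,log=-}
step 7 deliver 2→4: —
step 8 propose(4,'s'): 4={lead,t=1,log=s}
step 9 deliver 4→3: 3={foll,t=1,log=s}
step 10 deliver 3→4: —
step 11 deliver 4→2: 2={foll,t=1,log=s}
step 12 deliver 2→4: —
step 13 timeout(1): 1={cand,t=2,log=-}
step 14 deliver 1→3: 3={foll,t=2,log=s}
step 15 deliver 3→1: —

1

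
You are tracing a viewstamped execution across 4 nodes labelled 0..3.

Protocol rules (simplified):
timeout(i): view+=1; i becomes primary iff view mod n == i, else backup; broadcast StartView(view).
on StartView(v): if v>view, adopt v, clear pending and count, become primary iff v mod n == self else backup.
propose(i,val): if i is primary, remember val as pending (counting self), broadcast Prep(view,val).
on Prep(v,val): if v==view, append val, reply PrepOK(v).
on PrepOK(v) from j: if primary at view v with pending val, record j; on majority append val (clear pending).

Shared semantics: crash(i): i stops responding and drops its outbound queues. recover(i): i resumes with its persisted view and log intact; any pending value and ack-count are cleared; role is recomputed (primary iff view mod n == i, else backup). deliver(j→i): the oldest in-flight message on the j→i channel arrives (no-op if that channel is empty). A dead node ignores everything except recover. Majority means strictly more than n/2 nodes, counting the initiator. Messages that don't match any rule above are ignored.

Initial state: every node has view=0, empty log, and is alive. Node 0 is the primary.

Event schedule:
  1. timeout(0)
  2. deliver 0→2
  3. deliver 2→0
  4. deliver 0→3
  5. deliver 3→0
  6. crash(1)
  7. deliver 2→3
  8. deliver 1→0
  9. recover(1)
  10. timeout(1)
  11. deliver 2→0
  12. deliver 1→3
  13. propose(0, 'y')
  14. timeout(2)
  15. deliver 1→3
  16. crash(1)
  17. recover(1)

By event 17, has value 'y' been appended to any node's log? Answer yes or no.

after 1 — timeout(0): n0:back/v1/[-]
after 2 — deliver 0→2: n2:back/v1/[-]
after 3 — deliver 2→0: ·
after 4 — deliver 0→3: n3:back/v1/[-]
after 5 — deliver 3→0: ·
after 6 — crash(1): n1:✗back/v0/[-]
after 7 — deliver 2→3: ·
after 8 — deliver 1→0: ·
after 9 — recover(1): n1:back/v0/[-]
after 10 — timeout(1): n1:prim/v1/[-]
after 11 — deliver 2→0: ·
after 12 — deliver 1→3: ·
after 13 — propose(0,'y'): ·
after 14 — timeout(2): n2:prim/v2/[-]
after 15 — deliver 1→3: ·
after 16 — crash(1): n1:✗prim/v1/[-]
after 17 — recover(1): n1:prim/v1/[-]

no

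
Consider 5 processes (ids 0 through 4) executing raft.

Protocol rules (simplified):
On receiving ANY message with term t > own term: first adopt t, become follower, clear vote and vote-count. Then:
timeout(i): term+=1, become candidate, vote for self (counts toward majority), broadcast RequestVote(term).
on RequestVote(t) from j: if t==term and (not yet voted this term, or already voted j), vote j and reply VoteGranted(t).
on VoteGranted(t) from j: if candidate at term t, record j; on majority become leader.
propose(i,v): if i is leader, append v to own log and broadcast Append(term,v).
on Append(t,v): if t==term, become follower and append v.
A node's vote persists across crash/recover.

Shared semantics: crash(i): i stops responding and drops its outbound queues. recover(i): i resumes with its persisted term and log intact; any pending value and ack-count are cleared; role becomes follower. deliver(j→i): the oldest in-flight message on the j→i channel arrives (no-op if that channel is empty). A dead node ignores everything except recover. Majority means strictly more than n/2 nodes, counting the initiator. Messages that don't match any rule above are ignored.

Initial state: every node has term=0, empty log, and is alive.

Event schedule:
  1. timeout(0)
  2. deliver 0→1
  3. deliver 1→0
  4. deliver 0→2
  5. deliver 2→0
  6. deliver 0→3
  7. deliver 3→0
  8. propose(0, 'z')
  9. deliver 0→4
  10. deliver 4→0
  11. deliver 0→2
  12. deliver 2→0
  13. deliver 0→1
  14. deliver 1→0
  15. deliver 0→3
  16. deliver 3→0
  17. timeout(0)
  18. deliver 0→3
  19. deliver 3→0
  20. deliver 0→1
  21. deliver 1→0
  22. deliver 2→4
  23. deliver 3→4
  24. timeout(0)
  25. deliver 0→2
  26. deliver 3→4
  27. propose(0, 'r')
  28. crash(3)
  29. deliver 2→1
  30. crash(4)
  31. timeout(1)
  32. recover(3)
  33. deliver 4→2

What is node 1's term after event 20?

step 1 timeout(0): 0={cand,t=1,log=-}
step 2 deliver 0→1: 1={foll,t=1,log=-}
step 3 deliver 1→0: —
step 4 deliver 0→2: 2={foll,t=1,log=-}
step 5 deliver 2→0: 0={lead,t=1,log=-}
step 6 deliver 0→3: 3={foll,t=1,log=-}
step 7 deliver 3→0: —
step 8 propose(0,'z'): 0={lead,t=1,log=z}
step 9 deliver 0→4: 4={foll,t=1,log=-}
step 10 deliver 4→0: —
step 11 deliver 0→2: 2={foll,t=1,log=z}
step 12 deliver 2→0: —
step 13 deliver 0→1: 1={foll,t=1,log=z}
step 14 deliver 1→0: —
step 15 deliver 0→3: 3={foll,t=1,log=z}
step 16 deliver 3→0: —
step 17 timeout(0): 0={cand,t=2,log=z}
step 18 deliver 0→3: 3={foll,t=2,log=z}
step 19 deliver 3→0: —
step 20 deliver 0→1: 1={foll,t=2,log=z}

2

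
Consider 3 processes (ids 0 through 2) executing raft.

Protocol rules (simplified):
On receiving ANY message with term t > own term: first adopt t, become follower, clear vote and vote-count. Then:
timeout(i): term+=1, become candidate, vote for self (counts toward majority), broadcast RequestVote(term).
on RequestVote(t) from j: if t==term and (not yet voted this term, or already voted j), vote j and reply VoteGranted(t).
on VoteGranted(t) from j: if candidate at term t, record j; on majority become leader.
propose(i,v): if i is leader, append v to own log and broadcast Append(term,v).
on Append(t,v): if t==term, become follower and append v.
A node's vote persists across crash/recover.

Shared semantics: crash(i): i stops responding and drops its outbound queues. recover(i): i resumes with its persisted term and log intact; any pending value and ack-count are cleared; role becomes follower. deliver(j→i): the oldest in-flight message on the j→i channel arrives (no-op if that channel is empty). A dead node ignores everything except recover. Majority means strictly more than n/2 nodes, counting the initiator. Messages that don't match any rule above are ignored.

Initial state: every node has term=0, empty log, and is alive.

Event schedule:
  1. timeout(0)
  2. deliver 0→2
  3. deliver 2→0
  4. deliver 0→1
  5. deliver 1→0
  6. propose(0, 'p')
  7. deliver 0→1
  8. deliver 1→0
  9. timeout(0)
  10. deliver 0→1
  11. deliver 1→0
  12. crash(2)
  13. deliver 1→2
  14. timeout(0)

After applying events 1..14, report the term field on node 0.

after 1 — timeout(0): n0:cand/t1/[-]
after 2 — deliver 0→2: n2:foll/t1/[-]
after 3 — deliver 2→0: n0:lead/t1/[-]
after 4 — deliver 0→1: n1:foll/t1/[-]
after 5 — deliver 1→0: ·
after 6 — propose(0,'p'): n0:lead/t1/[p]
after 7 — deliver 0→1: n1:foll/t1/[p]
after 8 — deliver 1→0: ·
after 9 — timeout(0): n0:cand/t2/[p]
after 10 — deliver 0→1: n1:foll/t2/[p]
after 11 — deliver 1→0: n0:lead/t2/[p]
after 12 — crash(2): n2:✗foll/t1/[-]
after 13 — deliver 1→2: ·
after 14 — timeout(0): n0:cand/t3/[p]

3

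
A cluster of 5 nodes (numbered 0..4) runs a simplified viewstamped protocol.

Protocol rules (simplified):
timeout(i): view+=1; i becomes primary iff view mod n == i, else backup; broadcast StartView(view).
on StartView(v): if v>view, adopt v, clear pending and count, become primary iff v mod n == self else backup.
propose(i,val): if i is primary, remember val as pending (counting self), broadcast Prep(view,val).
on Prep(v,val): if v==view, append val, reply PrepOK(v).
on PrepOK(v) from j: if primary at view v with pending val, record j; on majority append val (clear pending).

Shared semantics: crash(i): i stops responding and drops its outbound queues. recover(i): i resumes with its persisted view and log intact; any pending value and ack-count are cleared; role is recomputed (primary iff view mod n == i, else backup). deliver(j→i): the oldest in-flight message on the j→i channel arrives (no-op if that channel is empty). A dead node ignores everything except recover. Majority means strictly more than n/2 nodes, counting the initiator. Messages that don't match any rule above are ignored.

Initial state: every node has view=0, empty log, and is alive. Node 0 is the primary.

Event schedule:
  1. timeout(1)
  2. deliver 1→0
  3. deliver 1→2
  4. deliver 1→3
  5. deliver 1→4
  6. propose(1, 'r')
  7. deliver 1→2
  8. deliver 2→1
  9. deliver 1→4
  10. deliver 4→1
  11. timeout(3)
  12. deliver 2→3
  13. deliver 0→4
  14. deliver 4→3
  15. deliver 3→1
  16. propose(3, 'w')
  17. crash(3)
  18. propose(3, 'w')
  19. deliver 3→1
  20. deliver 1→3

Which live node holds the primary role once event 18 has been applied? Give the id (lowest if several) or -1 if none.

step 1 timeout(1): 1={prim,v=1,log=-}
step 2 deliver 1→0: 0={back,v=1,log=-}
step 3 deliver 1→2: 2={back,v=1,log=-}
step 4 deliver 1→3: 3={back,v=1,log=-}
step 5 deliver 1→4: 4={back,v=1,log=-}
step 6 propose(1,'r'): —
step 7 deliver 1→2: 2={back,v=1,log=r}
step 8 deliver 2→1: —
step 9 deliver 1→4: 4={back,v=1,log=r}
step 10 deliver 4→1: 1={prim,v=1,log=r}
step 11 timeout(3): 3={back,v=2,log=-}
step 12 deliver 2→3: —
step 13 deliver 0→4: —
step 14 deliver 4→3: —
step 15 deliver 3→1: 1={back,v=2,log=r}
step 16 propose(3,'w'): —
step 17 crash(3): 3={✗back,v=2,log=-}
step 18 propose(3,'w'): —

-1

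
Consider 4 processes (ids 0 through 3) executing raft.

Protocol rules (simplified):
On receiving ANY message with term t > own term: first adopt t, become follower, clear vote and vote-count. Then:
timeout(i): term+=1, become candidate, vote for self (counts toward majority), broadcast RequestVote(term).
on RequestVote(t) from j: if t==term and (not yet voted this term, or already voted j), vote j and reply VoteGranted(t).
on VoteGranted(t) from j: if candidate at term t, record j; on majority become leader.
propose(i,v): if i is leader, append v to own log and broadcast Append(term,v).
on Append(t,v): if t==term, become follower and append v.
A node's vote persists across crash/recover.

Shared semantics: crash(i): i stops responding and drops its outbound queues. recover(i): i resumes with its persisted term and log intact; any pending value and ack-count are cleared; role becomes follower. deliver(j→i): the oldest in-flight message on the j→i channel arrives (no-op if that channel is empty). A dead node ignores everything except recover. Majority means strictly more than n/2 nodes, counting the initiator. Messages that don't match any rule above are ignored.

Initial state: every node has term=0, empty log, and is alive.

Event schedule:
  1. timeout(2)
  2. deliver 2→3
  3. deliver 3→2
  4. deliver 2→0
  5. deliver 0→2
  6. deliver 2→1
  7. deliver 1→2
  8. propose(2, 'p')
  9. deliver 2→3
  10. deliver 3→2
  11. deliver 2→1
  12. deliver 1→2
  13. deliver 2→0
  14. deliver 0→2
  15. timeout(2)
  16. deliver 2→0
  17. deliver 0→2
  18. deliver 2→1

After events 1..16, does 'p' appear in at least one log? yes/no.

[1] timeout(2) → N2(cand t1 [-])
[2] deliver 2→3 → N3(foll t1 [-])
[3] deliver 3→2 → ∅
[4] deliver 2→0 → N0(foll t1 [-])
[5] deliver 0→2 → N2(lead t1 [-])
[6] deliver 2→1 → N1(foll t1 [-])
[7] deliver 1→2 → ∅
[8] propose(2,'p') → N2(lead t1 [p])
[9] deliver 2→3 → N3(foll t1 [p])
[10] deliver 3→2 → ∅
[11] deliver 2→1 → N1(foll t1 [p])
[12] deliver 1→2 → ∅
[13] deliver 2→0 → N0(foll t1 [p])
[14] deliver 0→2 → ∅
[15] timeout(2) → N2(cand t2 [p])
[16] deliver 2→0 → N0(foll t2 [p])

yes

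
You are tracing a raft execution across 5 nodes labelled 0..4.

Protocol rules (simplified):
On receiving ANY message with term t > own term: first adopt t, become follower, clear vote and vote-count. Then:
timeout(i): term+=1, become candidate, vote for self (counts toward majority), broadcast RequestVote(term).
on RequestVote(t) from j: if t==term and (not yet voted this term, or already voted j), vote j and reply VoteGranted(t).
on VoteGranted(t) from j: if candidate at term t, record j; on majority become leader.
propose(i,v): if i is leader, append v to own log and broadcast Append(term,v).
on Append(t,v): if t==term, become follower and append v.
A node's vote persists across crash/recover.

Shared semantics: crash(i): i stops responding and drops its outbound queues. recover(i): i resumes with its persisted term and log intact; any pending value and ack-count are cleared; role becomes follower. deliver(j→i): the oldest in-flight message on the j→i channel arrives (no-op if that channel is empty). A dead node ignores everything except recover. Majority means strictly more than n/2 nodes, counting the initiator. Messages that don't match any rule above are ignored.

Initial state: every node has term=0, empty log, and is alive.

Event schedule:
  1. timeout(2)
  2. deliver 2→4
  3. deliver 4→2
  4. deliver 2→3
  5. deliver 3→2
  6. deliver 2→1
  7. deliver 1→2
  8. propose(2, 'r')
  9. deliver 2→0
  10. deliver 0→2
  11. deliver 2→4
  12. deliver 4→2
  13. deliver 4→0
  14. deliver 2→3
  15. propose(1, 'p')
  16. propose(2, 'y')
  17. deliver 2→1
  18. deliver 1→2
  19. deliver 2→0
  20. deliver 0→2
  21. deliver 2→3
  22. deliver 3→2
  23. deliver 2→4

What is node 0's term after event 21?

1

1. timeout(2):  <2:cand t1 ->
2. deliver 2→4:  <4:foll t1 ->
3. deliver 4→2:  nop
4. deliver 2→3:  <3:foll t1 ->
5. deliver 3→2:  <2:lead t1 ->
6. deliver 2→1:  <1:foll t1 ->
7. deliver 1→2:  nop
8. propose(2,'r'):  <2:lead t1 r>
9. deliver 2→0:  <0:foll t1 ->
10. deliver 0→2:  nop
11. deliver 2→4:  <4:foll t1 r>
12. deliver 4→2:  nop
13. deliver 4→0:  nop
14. deliver 2→3:  <3:foll t1 r>
15. propose(1,'p'):  nop
16. propose(2,'y'):  <2:lead t1 r,y>
17. deliver 2→1:  <1:foll t1 r>
18. deliver 1→2:  nop
19. deliver 2→0:  <0:foll t1 r>
20. deliver 0→2:  nop
21. deliver 2→3:  <3:foll t1 r,y>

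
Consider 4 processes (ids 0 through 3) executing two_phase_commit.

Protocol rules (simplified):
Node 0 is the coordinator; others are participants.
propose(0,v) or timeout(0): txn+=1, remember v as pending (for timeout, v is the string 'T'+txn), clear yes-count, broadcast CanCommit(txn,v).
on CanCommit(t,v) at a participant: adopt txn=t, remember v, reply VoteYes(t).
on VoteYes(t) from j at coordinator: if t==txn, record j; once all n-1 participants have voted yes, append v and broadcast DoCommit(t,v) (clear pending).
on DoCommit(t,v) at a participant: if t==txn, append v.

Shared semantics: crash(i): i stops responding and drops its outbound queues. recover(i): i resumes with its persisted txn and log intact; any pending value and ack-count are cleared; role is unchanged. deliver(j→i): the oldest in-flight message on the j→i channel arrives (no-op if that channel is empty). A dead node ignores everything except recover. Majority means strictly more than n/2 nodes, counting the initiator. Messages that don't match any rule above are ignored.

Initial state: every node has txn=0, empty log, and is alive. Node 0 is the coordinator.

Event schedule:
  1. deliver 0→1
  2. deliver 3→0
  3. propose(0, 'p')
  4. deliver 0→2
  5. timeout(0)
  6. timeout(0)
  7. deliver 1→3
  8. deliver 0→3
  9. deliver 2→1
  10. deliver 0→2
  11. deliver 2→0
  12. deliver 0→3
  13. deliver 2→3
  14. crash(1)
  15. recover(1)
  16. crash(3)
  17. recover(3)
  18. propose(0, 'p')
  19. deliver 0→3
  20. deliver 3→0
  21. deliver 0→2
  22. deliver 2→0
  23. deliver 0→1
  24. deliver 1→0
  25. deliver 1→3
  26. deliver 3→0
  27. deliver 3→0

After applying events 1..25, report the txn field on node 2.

1. deliver 0→1:  nop
2. deliver 3→0:  nop
3. propose(0,'p'):  <0:coor t1 ->
4. deliver 0→2:  <2:part t1 ->
5. timeout(0):  <0:coor t2 ->
6. timeout(0):  <0:coor t3 ->
7. deliver 1→3:  nop
8. deliver 0→3:  <3:part t1 ->
9. deliver 2→1:  nop
10. deliver 0→2:  <2:part t2 ->
11. deliver 2→0:  nop
12. deliver 0→3:  <3:part t2 ->
13. deliver 2→3:  nop
14. crash(1):  <1:✗part t0 ->
15. recover(1):  <1:part t0 ->
16. crash(3):  <3:✗part t2 ->
17. recover(3):  <3:part t2 ->
18. propose(0,'p'):  <0:coor t4 ->
19. deliver 0→3:  <3:part t3 ->
20. deliver 3→0:  nop
21. deliver 0→2:  <2:part t3 ->
22. deliver 2→0:  nop
23. deliver 0→1:  <1:part t1 ->
24. deliver 1→0:  nop
25. deliver 1→3:  nop

3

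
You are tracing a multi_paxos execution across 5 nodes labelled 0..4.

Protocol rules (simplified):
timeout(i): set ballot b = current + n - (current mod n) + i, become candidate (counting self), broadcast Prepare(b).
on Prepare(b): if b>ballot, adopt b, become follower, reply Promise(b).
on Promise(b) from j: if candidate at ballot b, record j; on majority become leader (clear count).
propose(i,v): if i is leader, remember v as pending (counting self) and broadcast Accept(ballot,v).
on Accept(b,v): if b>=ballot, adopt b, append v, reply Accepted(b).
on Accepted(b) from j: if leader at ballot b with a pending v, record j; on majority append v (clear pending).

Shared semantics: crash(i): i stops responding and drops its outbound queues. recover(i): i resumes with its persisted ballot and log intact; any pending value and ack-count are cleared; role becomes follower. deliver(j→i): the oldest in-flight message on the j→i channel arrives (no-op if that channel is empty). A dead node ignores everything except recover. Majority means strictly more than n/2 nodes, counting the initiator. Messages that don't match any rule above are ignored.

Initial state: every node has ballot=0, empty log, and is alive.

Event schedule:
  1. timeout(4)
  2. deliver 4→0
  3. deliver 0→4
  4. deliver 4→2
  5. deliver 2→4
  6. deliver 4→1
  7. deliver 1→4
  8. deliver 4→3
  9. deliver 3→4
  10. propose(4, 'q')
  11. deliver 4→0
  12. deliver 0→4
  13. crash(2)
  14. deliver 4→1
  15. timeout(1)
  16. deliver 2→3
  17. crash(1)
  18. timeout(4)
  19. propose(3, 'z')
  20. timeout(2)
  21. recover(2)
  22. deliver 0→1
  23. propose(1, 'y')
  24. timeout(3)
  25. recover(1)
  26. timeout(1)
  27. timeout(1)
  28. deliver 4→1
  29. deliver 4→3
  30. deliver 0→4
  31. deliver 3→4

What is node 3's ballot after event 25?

13

1. timeout(4):  <4:cand b9 ->
2. deliver 4→0:  <0:foll b9 ->
3. deliver 0→4:  nop
4. deliver 4→2:  <2:foll b9 ->
5. deliver 2→4:  <4:lead b9 ->
6. deliver 4→1:  <1:foll b9 ->
7. deliver 1→4:  nop
8. deliver 4→3:  <3:foll b9 ->
9. deliver 3→4:  nop
10. propose(4,'q'):  nop
11. deliver 4→0:  <0:foll b9 q>
12. deliver 0→4:  nop
13. crash(2):  <2:✗foll b9 ->
14. deliver 4→1:  <1:foll b9 q>
15. timeout(1):  <1:cand b11 q>
16. deliver 2→3:  nop
17. crash(1):  <1:✗cand b11 q>
18. timeout(4):  <4:cand b14 ->
19. propose(3,'z'):  nop
20. timeout(2):  nop
21. recover(2):  <2:foll b9 ->
22. deliver 0→1:  nop
23. propose(1,'y'):  nop
24. timeout(3):  <3:cand b13 ->
25. recover(1):  <1:foll b11 q>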